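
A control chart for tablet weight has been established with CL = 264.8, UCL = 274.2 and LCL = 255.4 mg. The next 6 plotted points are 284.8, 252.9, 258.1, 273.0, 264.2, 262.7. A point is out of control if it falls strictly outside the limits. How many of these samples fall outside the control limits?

2

Compare each point to [255.4, 274.2]: sample 1 = 284.8 > UCL; sample 2 = 252.9 < LCL.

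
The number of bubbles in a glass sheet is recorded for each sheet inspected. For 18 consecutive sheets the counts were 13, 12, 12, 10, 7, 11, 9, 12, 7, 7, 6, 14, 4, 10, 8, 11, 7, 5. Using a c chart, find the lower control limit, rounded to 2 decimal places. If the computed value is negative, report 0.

0.08

c̄ = (13 + 12 + 12 + 10 + 7 + 11 + 9 + 12 + 7 + 7 + 6 + 14 + 4 + 10 + 8 + 11 + 7 + 5) / 18 = 165 / 18 = 9.1667
LCL = c̄ − 3√c̄ = 9.1667 − 3 × 3.0277 = 0.0837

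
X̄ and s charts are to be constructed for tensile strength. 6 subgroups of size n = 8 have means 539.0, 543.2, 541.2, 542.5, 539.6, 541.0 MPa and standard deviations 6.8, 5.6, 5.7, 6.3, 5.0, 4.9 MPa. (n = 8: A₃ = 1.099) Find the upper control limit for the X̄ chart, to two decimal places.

547.37

X̄̄ = (539.0 + 543.2 + 541.2 + 542.5 + 539.6 + 541.0) / 6 = 541.0833
s̄ = (6.8 + 5.6 + 5.7 + 6.3 + 5.0 + 4.9) / 6 = 5.7167
UCL = X̄̄ + A₃·s̄ = 541.0833 + 1.099 × 5.7167 = 547.3659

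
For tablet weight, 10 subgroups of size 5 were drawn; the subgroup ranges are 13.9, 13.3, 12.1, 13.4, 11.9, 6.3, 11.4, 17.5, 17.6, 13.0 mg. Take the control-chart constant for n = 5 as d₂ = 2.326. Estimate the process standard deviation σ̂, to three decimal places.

5.606

R̄ = (13.9 + 13.3 + 12.1 + 13.4 + 11.9 + 6.3 + 11.4 + 17.5 + 17.6 + 13.0) / 10 = 13.0400
σ̂ = R̄ / d₂ = 13.0400 / 2.326 = 5.6062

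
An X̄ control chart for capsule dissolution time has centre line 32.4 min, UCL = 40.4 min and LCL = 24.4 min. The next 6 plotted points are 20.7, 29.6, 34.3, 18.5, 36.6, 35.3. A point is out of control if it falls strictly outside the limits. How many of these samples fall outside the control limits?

Compare each point to [24.4, 40.4]: sample 1 = 20.7 < LCL; sample 4 = 18.5 < LCL.

2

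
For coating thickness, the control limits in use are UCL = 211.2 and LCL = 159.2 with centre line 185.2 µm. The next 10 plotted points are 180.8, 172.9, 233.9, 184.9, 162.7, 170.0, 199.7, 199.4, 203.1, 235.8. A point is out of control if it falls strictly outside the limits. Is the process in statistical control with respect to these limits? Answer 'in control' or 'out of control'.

Compare each point to [159.2, 211.2]: sample 3 = 233.9 > UCL; sample 10 = 235.8 > UCL.

out of control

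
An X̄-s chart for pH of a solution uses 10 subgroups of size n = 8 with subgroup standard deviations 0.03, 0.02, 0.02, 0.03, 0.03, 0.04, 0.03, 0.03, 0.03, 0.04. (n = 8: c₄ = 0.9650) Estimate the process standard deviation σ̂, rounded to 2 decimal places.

0.03

s̄ = (0.03 + 0.02 + 0.02 + 0.03 + 0.03 + 0.04 + 0.03 + 0.03 + 0.03 + 0.04) / 10 = 0.0300
σ̂ = s̄ / c₄ = 0.0300 / 0.9650 = 0.0311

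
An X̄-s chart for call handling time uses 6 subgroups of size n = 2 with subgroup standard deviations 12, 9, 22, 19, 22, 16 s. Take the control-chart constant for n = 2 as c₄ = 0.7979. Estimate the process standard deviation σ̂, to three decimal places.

s̄ = (12 + 9 + 22 + 19 + 22 + 16) / 6 = 16.6667
σ̂ = s̄ / c₄ = 16.6667 / 0.7979 = 20.8882

20.888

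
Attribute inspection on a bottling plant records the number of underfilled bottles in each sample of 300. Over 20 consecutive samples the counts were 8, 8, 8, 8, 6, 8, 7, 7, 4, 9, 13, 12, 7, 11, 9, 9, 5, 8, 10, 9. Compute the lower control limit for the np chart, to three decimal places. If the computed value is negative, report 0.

0.000

p̄ = Σdᵢ / (k·n) = 166 / (20 × 300) = 0.02767
LCL = np̄ − 3·√(np̄(1−p̄)) = 8.3000 − 3 × 2.8408 = -0.2225 → 0 (negative, so LCL = 0)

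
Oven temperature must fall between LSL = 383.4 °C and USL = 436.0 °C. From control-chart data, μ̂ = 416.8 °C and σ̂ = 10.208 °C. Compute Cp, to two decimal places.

Cp = (USL − LSL) / (6σ̂) = (436.0 − 383.4) / (6 × 10.208) = 52.6000 / 61.2480 = 0.8588

0.86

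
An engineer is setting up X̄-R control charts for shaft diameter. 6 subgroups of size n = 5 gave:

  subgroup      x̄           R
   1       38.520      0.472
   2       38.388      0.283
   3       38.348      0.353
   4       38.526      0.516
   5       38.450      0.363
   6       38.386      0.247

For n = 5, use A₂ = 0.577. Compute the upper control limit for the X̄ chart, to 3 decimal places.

X̄̄ = (38.520 + 38.388 + 38.348 + 38.526 + 38.450 + 38.386) / 6 = 230.6180 / 6 = 38.4363
R̄ = (0.472 + 0.283 + 0.353 + 0.516 + 0.363 + 0.247) / 6 = 2.2340 / 6 = 0.3723
UCL = X̄̄ + A₂·R̄ = 38.4363 + 0.577 × 0.3723 = 38.6512

38.651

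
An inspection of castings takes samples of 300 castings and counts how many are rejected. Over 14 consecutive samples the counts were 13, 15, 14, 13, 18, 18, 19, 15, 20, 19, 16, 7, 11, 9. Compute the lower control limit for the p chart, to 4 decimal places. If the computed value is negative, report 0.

p̄ = Σdᵢ / (k·n) = 207 / (14 × 300) = 0.04929
LCL = p̄ − 3·√(p̄(1−p̄)/n) = 0.04929 − 3 × 0.01250 = 0.01179

0.0118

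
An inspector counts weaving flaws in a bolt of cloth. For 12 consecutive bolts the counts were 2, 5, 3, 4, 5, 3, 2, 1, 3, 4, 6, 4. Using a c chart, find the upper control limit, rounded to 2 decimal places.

9.11

c̄ = (2 + 5 + 3 + 4 + 5 + 3 + 2 + 1 + 3 + 4 + 6 + 4) / 12 = 42 / 12 = 3.5000
UCL = c̄ + 3√c̄ = 3.5000 + 3 × √3.5000 = 3.5000 + 3 × 1.8708 = 9.1125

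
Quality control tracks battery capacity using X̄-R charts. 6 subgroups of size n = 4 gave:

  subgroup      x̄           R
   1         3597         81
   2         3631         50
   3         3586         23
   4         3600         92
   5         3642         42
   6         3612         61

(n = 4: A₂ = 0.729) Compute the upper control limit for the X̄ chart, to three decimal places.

3653.737

X̄̄ = (3597 + 3631 + 3586 + 3600 + 3642 + 3612) / 6 = 21668.0000 / 6 = 3611.3333
R̄ = (81 + 50 + 23 + 92 + 42 + 61) / 6 = 349.0000 / 6 = 58.1667
UCL = X̄̄ + A₂·R̄ = 3611.3333 + 0.729 × 58.1667 = 3653.7368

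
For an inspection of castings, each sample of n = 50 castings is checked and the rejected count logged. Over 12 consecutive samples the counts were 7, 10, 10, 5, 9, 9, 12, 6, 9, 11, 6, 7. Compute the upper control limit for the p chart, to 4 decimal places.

0.3271

p̄ = Σdᵢ / (k·n) = 101 / (12 × 50) = 0.16833
UCL = p̄ + 3·√(p̄(1−p̄)/n) = 0.16833 + 3 × √(0.16833×0.83167/50) = 0.16833 + 3 × 0.05291 = 0.32708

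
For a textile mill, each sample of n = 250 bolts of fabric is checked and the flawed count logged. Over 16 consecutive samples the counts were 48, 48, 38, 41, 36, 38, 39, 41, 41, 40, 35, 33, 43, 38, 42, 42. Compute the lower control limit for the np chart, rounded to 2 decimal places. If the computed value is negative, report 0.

22.76

p̄ = Σdᵢ / (k·n) = 643 / (16 × 250) = 0.16075
LCL = np̄ − 3·√(np̄(1−p̄)) = 40.1875 − 3 × 5.8075 = 22.7649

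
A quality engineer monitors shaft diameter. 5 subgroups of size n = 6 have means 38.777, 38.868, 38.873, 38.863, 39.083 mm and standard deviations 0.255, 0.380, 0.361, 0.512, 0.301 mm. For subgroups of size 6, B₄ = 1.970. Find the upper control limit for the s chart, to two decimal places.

0.71

s̄ = (0.255 + 0.380 + 0.361 + 0.512 + 0.301) / 5 = 0.3618
UCL_s = B₄·s̄ = 1.970 × 0.3618 = 0.7127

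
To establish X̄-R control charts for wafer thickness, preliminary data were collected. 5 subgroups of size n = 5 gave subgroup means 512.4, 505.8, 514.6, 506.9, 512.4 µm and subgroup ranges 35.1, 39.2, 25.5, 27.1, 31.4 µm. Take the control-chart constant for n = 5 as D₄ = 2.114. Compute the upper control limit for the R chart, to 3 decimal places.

R̄ = (35.1 + 39.2 + 25.5 + 27.1 + 31.4) / 5 = 158.3000 / 5 = 31.6600
UCL_R = D₄·R̄ = 2.114 × 31.6600 = 66.9292

66.929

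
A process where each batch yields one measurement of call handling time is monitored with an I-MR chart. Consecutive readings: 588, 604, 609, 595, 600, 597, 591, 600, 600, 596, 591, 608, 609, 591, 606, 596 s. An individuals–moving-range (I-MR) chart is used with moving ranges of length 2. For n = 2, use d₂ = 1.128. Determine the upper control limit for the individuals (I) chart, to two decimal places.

621.51

X̄ = (588 + 604 + 609 + 595 + 600 + 597 + 591 + 600 + 600 + 596 + 591 + 608 + 609 + 591 + 606 + 596) / 16 = 598.8125
Moving ranges: 16, 5, 14, 5, 3, 6, 9, 0, 4, 5, 17, 1, 18, 15, 10; M̄R̄ = 128.0000 / 15 = 8.5333
UCL = X̄ + 3·M̄R̄/d₂ = 598.8125 + 3 × 8.5333 / 1.128 = 621.5075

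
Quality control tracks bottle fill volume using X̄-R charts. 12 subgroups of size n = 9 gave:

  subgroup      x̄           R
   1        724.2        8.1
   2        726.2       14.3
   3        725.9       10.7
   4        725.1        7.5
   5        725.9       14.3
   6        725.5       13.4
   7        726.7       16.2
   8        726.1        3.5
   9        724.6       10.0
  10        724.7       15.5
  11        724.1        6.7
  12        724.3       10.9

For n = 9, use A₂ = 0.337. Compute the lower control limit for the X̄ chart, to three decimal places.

X̄̄ = (724.2 + 726.2 + 725.9 + 725.1 + 725.9 + 725.5 + 726.7 + 726.1 + 724.6 + 724.7 + 724.1 + 724.3) / 12 = 8703.3000 / 12 = 725.2750
R̄ = (8.1 + 14.3 + 10.7 + 7.5 + 14.3 + 13.4 + 16.2 + 3.5 + 10.0 + 15.5 + 6.7 + 10.9) / 12 = 131.1000 / 12 = 10.9250
LCL = X̄̄ − A₂·R̄ = 725.2750 − 0.337 × 10.9250 = 721.5933

721.593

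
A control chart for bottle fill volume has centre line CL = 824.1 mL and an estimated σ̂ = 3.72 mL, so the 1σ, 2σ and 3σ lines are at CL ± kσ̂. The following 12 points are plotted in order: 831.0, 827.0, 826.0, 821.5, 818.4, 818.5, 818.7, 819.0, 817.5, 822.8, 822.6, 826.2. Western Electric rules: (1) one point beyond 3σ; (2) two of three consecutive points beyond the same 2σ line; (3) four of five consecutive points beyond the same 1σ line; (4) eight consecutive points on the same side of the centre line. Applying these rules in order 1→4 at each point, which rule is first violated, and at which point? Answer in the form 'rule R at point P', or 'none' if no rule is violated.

rule 3 at point 8

Zone of each point (C = within 1σ̂, B = 1σ̂–2σ̂, A = 2σ̂–3σ̂, * = beyond 3σ̂; sign = side of CL): 1:+B, 2:+C, 3:+C, 4:-C, 5:-B, 6:-B, 7:-B, 8:-B, 9:-B, 10:-C, 11:-C, 12:+C
Rule 3 (four of five consecutive points beyond the same 1σ limit) is satisfied at point 8.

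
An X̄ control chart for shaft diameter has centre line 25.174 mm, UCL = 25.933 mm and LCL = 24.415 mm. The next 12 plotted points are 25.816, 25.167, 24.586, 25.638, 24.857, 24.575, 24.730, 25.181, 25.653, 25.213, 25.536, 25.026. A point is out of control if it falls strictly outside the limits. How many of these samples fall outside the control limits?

0

All 12 points lie within [24.415, 25.933].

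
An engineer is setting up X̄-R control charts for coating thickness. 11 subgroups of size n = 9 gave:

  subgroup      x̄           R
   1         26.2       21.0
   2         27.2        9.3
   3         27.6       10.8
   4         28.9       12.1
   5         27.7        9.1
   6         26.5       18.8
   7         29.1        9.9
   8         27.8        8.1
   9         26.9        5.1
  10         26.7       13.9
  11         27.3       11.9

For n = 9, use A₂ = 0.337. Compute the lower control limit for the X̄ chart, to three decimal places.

23.463

X̄̄ = (26.2 + 27.2 + 27.6 + 28.9 + 27.7 + 26.5 + 29.1 + 27.8 + 26.9 + 26.7 + 27.3) / 11 = 301.9000 / 11 = 27.4455
R̄ = (21.0 + 9.3 + 10.8 + 12.1 + 9.1 + 18.8 + 9.9 + 8.1 + 5.1 + 13.9 + 11.9) / 11 = 130.0000 / 11 = 11.8182
LCL = X̄̄ − A₂·R̄ = 27.4455 − 0.337 × 11.8182 = 23.4627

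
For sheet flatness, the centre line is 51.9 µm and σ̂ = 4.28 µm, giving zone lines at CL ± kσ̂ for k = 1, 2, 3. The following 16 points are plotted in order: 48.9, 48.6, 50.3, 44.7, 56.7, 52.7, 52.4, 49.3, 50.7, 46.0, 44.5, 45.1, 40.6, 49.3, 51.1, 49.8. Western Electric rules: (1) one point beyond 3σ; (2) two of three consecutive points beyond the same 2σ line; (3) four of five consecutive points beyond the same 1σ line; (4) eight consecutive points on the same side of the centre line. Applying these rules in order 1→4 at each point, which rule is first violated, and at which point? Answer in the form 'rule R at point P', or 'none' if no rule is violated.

rule 3 at point 13

Zone of each point (C = within 1σ̂, B = 1σ̂–2σ̂, A = 2σ̂–3σ̂, * = beyond 3σ̂; sign = side of CL): 1:-C, 2:-C, 3:-C, 4:-B, 5:+B, 6:+C, 7:+C, 8:-C, 9:-C, 10:-B, 11:-B, 12:-B, 13:-A, 14:-C, 15:-C, 16:-C
Rule 3 (four of five consecutive points beyond the same 1σ limit) is satisfied at point 13.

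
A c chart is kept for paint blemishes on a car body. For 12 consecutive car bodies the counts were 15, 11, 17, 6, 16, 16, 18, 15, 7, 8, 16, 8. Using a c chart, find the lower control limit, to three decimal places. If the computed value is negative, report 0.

c̄ = (15 + 11 + 17 + 6 + 16 + 16 + 18 + 15 + 7 + 8 + 16 + 8) / 12 = 153 / 12 = 12.7500
LCL = c̄ − 3√c̄ = 12.7500 − 3 × 3.5707 = 2.0379

2.038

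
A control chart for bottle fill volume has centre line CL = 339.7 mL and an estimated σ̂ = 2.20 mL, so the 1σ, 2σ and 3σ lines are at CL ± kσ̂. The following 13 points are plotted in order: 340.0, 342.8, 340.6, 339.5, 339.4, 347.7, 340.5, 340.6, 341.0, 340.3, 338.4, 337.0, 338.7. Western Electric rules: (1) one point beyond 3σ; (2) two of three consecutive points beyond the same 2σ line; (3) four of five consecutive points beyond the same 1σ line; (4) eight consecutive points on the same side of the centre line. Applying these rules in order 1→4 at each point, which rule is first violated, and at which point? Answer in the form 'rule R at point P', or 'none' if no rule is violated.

rule 1 at point 6

Zone of each point (C = within 1σ̂, B = 1σ̂–2σ̂, A = 2σ̂–3σ̂, * = beyond 3σ̂; sign = side of CL): 1:+C, 2:+B, 3:+C, 4:-C, 5:-C, 6:+*, 7:+C, 8:+C, 9:+C, 10:+C, 11:-C, 12:-B, 13:-C
Rule 1 (one point beyond the 3σ limits) is satisfied at point 6.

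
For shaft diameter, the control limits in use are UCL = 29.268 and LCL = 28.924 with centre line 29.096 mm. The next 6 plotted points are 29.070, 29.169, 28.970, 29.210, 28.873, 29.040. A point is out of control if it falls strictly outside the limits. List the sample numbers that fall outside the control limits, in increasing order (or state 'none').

5

Compare each point to [28.924, 29.268]: sample 5 = 28.873 < LCL.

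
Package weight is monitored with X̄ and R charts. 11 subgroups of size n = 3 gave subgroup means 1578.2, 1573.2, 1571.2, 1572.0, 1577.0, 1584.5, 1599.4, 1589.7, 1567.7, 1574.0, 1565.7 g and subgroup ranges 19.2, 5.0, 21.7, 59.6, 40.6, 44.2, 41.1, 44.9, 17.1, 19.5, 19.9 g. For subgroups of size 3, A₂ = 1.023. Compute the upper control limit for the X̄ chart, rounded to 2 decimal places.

X̄̄ = (1578.2 + 1573.2 + 1571.2 + 1572.0 + 1577.0 + 1584.5 + 1599.4 + 1589.7 + 1567.7 + 1574.0 + 1565.7) / 11 = 17352.6000 / 11 = 1577.5091
R̄ = (19.2 + 5.0 + 21.7 + 59.6 + 40.6 + 44.2 + 41.1 + 44.9 + 17.1 + 19.5 + 19.9) / 11 = 332.8000 / 11 = 30.2545
UCL = X̄̄ + A₂·R̄ = 1577.5091 + 1.023 × 30.2545 = 1608.4595

1608.46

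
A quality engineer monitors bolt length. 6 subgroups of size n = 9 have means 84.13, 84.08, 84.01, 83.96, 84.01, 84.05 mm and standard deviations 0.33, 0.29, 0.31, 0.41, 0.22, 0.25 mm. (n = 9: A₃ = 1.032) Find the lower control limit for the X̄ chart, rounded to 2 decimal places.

83.73

X̄̄ = (84.13 + 84.08 + 84.01 + 83.96 + 84.01 + 84.05) / 6 = 84.0400
s̄ = (0.33 + 0.29 + 0.31 + 0.41 + 0.22 + 0.25) / 6 = 0.3017
LCL = X̄̄ − A₃·s̄ = 84.0400 − 1.032 × 0.3017 = 83.7287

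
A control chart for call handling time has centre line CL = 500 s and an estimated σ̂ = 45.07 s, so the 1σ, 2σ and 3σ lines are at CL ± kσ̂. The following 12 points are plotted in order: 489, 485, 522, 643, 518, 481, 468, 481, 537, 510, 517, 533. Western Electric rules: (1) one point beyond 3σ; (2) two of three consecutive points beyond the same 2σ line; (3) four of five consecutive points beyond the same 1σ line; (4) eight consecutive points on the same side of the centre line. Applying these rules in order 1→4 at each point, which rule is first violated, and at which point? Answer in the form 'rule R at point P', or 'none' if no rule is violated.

rule 1 at point 4

Zone of each point (C = within 1σ̂, B = 1σ̂–2σ̂, A = 2σ̂–3σ̂, * = beyond 3σ̂; sign = side of CL): 1:-C, 2:-C, 3:+C, 4:+*, 5:+C, 6:-C, 7:-C, 8:-C, 9:+C, 10:+C, 11:+C, 12:+C
Rule 1 (one point beyond the 3σ limits) is satisfied at point 4.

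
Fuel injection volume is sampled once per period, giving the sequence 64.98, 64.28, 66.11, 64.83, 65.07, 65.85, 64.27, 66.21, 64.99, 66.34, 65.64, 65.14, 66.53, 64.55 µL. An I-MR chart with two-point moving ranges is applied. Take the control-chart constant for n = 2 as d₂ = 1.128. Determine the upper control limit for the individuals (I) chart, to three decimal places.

X̄ = (64.98 + 64.28 + 66.11 + 64.83 + 65.07 + 65.85 + 64.27 + 66.21 + 64.99 + 66.34 + 65.64 + 65.14 + 66.53 + 64.55) / 14 = 65.3421
Moving ranges: 0.70, 1.83, 1.28, 0.24, 0.78, 1.58, 1.94, 1.22, 1.35, 0.70, 0.50, 1.39, 1.98; M̄R̄ = 15.4900 / 13 = 1.1915
UCL = X̄ + 3·M̄R̄/d₂ = 65.3421 + 3 × 1.1915 / 1.128 = 68.5111

68.511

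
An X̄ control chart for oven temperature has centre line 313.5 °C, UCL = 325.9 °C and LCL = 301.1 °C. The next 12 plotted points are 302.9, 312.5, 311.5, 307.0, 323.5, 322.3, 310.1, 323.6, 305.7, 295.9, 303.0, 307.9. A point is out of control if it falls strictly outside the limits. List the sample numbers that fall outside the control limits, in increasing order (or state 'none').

Compare each point to [301.1, 325.9]: sample 10 = 295.9 < LCL.

10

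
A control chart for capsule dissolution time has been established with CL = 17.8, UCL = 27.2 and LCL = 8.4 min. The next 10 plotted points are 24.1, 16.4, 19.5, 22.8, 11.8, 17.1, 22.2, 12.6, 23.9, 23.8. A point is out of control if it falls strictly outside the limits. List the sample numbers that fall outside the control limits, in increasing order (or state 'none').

none

All 10 points lie within [8.4, 27.2].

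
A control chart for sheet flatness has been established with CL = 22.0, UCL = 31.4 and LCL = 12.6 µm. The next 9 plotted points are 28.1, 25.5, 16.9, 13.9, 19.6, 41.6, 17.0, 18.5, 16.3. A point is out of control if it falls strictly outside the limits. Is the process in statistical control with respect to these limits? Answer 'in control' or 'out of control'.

Compare each point to [12.6, 31.4]: sample 6 = 41.6 > UCL.

out of control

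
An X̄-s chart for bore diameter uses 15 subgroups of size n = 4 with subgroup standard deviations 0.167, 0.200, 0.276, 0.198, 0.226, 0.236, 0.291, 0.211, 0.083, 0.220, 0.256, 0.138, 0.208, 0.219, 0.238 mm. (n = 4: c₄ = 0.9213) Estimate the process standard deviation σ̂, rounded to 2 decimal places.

0.23

s̄ = (0.167 + 0.200 + 0.276 + 0.198 + 0.226 + 0.236 + 0.291 + 0.211 + 0.083 + 0.220 + 0.256 + 0.138 + 0.208 + 0.219 + 0.238) / 15 = 0.2111
σ̂ = s̄ / c₄ = 0.2111 / 0.9213 = 0.2292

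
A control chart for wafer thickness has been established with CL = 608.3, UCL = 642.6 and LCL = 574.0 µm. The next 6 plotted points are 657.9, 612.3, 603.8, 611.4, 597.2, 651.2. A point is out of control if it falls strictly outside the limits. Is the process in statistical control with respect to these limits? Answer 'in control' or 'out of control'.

Compare each point to [574.0, 642.6]: sample 1 = 657.9 > UCL; sample 6 = 651.2 > UCL.

out of control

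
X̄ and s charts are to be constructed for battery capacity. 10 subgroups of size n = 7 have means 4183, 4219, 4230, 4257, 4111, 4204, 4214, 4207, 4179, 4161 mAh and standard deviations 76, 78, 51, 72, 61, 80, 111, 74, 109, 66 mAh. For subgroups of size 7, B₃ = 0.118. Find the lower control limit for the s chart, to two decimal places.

s̄ = (76 + 78 + 51 + 72 + 61 + 80 + 111 + 74 + 109 + 66) / 10 = 77.8000
LCL_s = B₃·s̄ = 0.118 × 77.8000 = 9.1804

9.18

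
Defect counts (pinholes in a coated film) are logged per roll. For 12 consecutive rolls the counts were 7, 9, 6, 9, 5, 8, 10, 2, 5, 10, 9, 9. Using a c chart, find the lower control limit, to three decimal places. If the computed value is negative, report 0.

c̄ = (7 + 9 + 6 + 9 + 5 + 8 + 10 + 2 + 5 + 10 + 9 + 9) / 12 = 89 / 12 = 7.4167
LCL = c̄ − 3√c̄ = 7.4167 − 3 × 2.7234 = -0.7534 → 0 (cannot be negative)

0.000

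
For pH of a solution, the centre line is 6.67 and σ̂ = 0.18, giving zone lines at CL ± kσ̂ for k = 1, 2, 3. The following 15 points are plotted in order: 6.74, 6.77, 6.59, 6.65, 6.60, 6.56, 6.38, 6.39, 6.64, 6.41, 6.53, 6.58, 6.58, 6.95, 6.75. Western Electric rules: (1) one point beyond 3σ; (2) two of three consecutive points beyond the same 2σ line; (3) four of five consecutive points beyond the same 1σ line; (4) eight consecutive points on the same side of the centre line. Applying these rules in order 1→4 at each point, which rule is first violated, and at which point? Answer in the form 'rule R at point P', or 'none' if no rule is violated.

rule 4 at point 10

Zone of each point (C = within 1σ̂, B = 1σ̂–2σ̂, A = 2σ̂–3σ̂, * = beyond 3σ̂; sign = side of CL): 1:+C, 2:+C, 3:-C, 4:-C, 5:-C, 6:-C, 7:-B, 8:-B, 9:-C, 10:-B, 11:-C, 12:-C, 13:-C, 14:+B, 15:+C
Rule 4 (eight consecutive points on the same side of the centre line) is satisfied at point 10.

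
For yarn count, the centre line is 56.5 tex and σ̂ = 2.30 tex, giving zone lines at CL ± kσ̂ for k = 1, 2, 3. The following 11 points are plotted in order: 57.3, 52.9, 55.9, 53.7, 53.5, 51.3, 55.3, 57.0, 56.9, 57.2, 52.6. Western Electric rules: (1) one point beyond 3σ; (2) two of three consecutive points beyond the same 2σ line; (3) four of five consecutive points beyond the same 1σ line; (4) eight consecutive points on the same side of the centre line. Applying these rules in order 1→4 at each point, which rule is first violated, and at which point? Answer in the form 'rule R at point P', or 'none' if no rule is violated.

Zone of each point (C = within 1σ̂, B = 1σ̂–2σ̂, A = 2σ̂–3σ̂, * = beyond 3σ̂; sign = side of CL): 1:+C, 2:-B, 3:-C, 4:-B, 5:-B, 6:-A, 7:-C, 8:+C, 9:+C, 10:+C, 11:-B
Rule 3 (four of five consecutive points beyond the same 1σ limit) is satisfied at point 6.

rule 3 at point 6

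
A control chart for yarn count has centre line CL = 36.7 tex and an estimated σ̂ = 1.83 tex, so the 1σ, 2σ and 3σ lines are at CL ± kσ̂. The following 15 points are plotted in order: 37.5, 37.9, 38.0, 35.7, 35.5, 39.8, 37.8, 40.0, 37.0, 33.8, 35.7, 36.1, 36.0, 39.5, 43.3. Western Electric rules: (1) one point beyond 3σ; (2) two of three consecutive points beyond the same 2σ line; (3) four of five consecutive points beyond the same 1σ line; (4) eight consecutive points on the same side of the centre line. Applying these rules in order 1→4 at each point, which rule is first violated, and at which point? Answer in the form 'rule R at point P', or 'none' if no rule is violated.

Zone of each point (C = within 1σ̂, B = 1σ̂–2σ̂, A = 2σ̂–3σ̂, * = beyond 3σ̂; sign = side of CL): 1:+C, 2:+C, 3:+C, 4:-C, 5:-C, 6:+B, 7:+C, 8:+B, 9:+C, 10:-B, 11:-C, 12:-C, 13:-C, 14:+B, 15:+*
Rule 1 (one point beyond the 3σ limits) is satisfied at point 15.

rule 1 at point 15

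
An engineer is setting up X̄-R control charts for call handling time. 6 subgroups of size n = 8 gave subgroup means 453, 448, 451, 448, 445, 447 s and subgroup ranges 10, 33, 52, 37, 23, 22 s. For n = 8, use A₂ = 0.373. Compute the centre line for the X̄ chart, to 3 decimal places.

448.667

X̄̄ = (453 + 448 + 451 + 448 + 445 + 447) / 6 = 2692.0000 / 6 = 448.6667
CL = X̄̄ = 448.6667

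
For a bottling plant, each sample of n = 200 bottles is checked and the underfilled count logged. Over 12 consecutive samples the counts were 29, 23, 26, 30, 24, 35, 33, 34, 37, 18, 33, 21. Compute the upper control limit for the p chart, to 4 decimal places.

p̄ = Σdᵢ / (k·n) = 343 / (12 × 200) = 0.14292
UCL = p̄ + 3·√(p̄(1−p̄)/n) = 0.14292 + 3 × √(0.14292×0.85708/200) = 0.14292 + 3 × 0.02475 = 0.21716

0.2172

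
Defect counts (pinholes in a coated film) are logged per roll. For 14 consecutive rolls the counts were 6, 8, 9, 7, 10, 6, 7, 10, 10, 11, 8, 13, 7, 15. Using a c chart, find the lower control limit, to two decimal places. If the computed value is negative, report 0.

c̄ = (6 + 8 + 9 + 7 + 10 + 6 + 7 + 10 + 10 + 11 + 8 + 13 + 7 + 15) / 14 = 127 / 14 = 9.0714
LCL = c̄ − 3√c̄ = 9.0714 − 3 × 3.0119 = 0.0358

0.04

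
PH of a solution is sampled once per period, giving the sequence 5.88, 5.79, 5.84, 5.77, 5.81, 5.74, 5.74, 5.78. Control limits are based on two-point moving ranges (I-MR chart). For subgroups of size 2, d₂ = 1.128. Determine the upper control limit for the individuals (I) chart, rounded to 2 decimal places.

5.93

X̄ = (5.88 + 5.79 + 5.84 + 5.77 + 5.81 + 5.74 + 5.74 + 5.78) / 8 = 5.7938
Moving ranges: 0.09, 0.05, 0.07, 0.04, 0.07, 0.00, 0.04; M̄R̄ = 0.3600 / 7 = 0.0514
UCL = X̄ + 3·M̄R̄/d₂ = 5.7938 + 3 × 0.0514 / 1.128 = 5.9305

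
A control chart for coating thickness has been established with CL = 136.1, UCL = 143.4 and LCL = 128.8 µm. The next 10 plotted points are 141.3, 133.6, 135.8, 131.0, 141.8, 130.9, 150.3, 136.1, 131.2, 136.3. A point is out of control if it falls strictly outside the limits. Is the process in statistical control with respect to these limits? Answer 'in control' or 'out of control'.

Compare each point to [128.8, 143.4]: sample 7 = 150.3 > UCL.

out of control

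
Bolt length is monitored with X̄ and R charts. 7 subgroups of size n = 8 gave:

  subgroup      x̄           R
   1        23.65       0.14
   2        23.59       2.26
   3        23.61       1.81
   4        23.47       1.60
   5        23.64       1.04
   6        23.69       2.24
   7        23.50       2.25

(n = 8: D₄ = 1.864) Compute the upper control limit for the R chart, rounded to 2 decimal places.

3.02

R̄ = (0.14 + 2.26 + 1.81 + 1.60 + 1.04 + 2.24 + 2.25) / 7 = 11.3400 / 7 = 1.6200
UCL_R = D₄·R̄ = 1.864 × 1.6200 = 3.0197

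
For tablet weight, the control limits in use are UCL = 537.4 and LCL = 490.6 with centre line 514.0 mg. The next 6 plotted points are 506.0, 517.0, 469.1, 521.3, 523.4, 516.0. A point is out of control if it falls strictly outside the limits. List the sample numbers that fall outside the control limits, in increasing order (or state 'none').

3

Compare each point to [490.6, 537.4]: sample 3 = 469.1 < LCL.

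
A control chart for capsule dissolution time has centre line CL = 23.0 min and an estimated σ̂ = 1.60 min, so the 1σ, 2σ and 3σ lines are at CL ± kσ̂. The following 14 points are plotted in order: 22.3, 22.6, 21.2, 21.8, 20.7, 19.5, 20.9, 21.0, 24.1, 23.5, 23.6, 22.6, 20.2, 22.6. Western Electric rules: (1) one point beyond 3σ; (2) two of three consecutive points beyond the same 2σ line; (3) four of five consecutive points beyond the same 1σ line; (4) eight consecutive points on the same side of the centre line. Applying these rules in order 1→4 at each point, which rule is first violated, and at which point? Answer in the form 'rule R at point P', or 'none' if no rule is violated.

Zone of each point (C = within 1σ̂, B = 1σ̂–2σ̂, A = 2σ̂–3σ̂, * = beyond 3σ̂; sign = side of CL): 1:-C, 2:-C, 3:-B, 4:-C, 5:-B, 6:-A, 7:-B, 8:-B, 9:+C, 10:+C, 11:+C, 12:-C, 13:-B, 14:-C
Rule 3 (four of five consecutive points beyond the same 1σ limit) is satisfied at point 7.

rule 3 at point 7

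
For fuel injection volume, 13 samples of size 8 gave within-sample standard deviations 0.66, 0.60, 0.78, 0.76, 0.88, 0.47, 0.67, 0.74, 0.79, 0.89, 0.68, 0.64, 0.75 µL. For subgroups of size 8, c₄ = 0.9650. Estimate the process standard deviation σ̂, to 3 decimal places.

s̄ = (0.66 + 0.60 + 0.78 + 0.76 + 0.88 + 0.47 + 0.67 + 0.74 + 0.79 + 0.89 + 0.68 + 0.64 + 0.75) / 13 = 0.7162
σ̂ = s̄ / c₄ = 0.7162 / 0.9650 = 0.7421

0.742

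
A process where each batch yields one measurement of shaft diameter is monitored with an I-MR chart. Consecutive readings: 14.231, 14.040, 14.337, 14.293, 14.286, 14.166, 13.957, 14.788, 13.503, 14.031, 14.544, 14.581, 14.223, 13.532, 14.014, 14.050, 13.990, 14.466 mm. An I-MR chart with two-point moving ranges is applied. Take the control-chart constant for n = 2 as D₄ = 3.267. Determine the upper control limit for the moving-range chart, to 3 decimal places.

Moving ranges: 0.191, 0.297, 0.044, 0.007, 0.120, 0.209, 0.831, 1.285, 0.528, 0.513, 0.037, 0.358, 0.691, 0.482, 0.036, 0.060, 0.476; M̄R̄ = 6.1650 / 17 = 0.3626
UCL_MR = D₄·M̄R̄ = 3.267 × 0.3626 = 1.1848

1.185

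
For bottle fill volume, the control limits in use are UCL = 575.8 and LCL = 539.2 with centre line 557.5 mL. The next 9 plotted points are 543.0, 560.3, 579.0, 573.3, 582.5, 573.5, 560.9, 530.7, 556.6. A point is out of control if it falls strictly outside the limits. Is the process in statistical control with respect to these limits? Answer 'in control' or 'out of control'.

Compare each point to [539.2, 575.8]: sample 3 = 579.0 > UCL; sample 5 = 582.5 > UCL; sample 8 = 530.7 < LCL.

out of control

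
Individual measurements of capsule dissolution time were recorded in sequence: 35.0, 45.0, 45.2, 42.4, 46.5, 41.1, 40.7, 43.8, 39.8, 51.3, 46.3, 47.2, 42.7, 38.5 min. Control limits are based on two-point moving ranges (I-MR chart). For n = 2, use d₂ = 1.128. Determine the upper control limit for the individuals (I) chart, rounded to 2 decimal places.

54.73

X̄ = (35.0 + 45.0 + 45.2 + 42.4 + 46.5 + 41.1 + 40.7 + 43.8 + 39.8 + 51.3 + 46.3 + 47.2 + 42.7 + 38.5) / 14 = 43.2500
Moving ranges: 10.0, 0.2, 2.8, 4.1, 5.4, 0.4, 3.1, 4.0, 11.5, 5.0, 0.9, 4.5, 4.2; M̄R̄ = 56.1000 / 13 = 4.3154
UCL = X̄ + 3·M̄R̄/d₂ = 43.2500 + 3 × 4.3154 / 1.128 = 54.7271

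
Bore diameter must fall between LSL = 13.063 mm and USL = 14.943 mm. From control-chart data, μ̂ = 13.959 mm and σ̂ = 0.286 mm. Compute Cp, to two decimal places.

Cp = (USL − LSL) / (6σ̂) = (14.943 − 13.063) / (6 × 0.286) = 1.8800 / 1.7160 = 1.0956

1.10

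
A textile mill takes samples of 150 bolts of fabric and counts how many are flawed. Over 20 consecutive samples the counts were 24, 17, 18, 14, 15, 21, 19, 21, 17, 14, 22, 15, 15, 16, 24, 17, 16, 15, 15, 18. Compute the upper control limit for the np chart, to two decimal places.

29.49

p̄ = Σdᵢ / (k·n) = 353 / (20 × 150) = 0.11767
UCL = np̄ + 3·√(np̄(1−p̄)) = 17.6500 + 3 × √(17.6500×0.88233) = 17.6500 + 3 × 3.9463 = 29.4889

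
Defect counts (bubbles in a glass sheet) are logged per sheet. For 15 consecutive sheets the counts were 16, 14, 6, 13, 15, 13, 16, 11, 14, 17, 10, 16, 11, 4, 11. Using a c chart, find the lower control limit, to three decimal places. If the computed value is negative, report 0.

1.874

c̄ = (16 + 14 + 6 + 13 + 15 + 13 + 16 + 11 + 14 + 17 + 10 + 16 + 11 + 4 + 11) / 15 = 187 / 15 = 12.4667
LCL = c̄ − 3√c̄ = 12.4667 − 3 × 3.5308 = 1.8742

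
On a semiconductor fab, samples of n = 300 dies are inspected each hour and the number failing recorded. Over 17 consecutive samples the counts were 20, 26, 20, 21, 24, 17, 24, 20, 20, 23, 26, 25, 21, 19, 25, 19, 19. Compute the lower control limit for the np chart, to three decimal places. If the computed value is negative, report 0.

p̄ = Σdᵢ / (k·n) = 369 / (17 × 300) = 0.07235
LCL = np̄ − 3·√(np̄(1−p̄)) = 21.7059 − 3 × 4.4872 = 8.2441

8.244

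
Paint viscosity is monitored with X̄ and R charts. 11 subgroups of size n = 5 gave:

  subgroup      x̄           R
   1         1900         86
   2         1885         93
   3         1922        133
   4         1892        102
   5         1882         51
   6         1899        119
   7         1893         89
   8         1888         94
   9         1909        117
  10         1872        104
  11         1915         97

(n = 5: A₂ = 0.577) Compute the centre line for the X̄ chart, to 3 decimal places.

1896.091

X̄̄ = (1900 + 1885 + 1922 + 1892 + 1882 + 1899 + 1893 + 1888 + 1909 + 1872 + 1915) / 11 = 20857.0000 / 11 = 1896.0909
CL = X̄̄ = 1896.0909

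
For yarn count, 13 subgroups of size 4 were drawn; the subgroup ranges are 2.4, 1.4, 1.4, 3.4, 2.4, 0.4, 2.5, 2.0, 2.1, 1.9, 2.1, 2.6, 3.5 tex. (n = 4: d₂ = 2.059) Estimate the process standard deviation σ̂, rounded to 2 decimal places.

R̄ = (2.4 + 1.4 + 1.4 + 3.4 + 2.4 + 0.4 + 2.5 + 2.0 + 2.1 + 1.9 + 2.1 + 2.6 + 3.5) / 13 = 2.1615
σ̂ = R̄ / d₂ = 2.1615 / 2.059 = 1.0498

1.05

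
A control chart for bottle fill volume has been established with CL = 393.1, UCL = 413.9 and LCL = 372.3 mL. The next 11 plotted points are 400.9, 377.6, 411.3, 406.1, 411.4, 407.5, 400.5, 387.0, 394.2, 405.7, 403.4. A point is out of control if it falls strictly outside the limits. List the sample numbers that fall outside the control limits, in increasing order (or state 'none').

All 11 points lie within [372.3, 413.9].

none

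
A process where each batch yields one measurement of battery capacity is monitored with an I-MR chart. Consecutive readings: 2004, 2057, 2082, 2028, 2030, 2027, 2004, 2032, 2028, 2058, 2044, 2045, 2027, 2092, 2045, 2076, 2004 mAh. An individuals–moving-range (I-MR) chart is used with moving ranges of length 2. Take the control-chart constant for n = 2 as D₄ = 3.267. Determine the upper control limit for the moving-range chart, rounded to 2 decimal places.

Moving ranges: 53, 25, 54, 2, 3, 23, 28, 4, 30, 14, 1, 18, 65, 47, 31, 72; M̄R̄ = 470.0000 / 16 = 29.3750
UCL_MR = D₄·M̄R̄ = 3.267 × 29.3750 = 95.9681

95.97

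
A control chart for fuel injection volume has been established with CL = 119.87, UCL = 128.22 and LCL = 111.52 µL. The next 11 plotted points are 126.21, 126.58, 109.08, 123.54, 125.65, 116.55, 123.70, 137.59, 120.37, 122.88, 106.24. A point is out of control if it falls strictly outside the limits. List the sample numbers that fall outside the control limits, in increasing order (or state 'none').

3, 8, 11

Compare each point to [111.52, 128.22]: sample 3 = 109.08 < LCL; sample 8 = 137.59 > UCL; sample 11 = 106.24 < LCL.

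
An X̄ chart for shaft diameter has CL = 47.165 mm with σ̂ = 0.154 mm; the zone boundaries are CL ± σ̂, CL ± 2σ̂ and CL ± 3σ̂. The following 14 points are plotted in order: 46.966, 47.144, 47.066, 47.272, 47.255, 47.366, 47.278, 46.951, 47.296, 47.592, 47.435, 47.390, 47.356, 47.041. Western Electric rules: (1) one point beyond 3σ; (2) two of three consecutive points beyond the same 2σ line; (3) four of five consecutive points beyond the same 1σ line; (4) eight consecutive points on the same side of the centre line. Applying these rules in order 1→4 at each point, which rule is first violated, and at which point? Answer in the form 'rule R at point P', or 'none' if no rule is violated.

Zone of each point (C = within 1σ̂, B = 1σ̂–2σ̂, A = 2σ̂–3σ̂, * = beyond 3σ̂; sign = side of CL): 1:-B, 2:-C, 3:-C, 4:+C, 5:+C, 6:+B, 7:+C, 8:-B, 9:+C, 10:+A, 11:+B, 12:+B, 13:+B, 14:-C
Rule 3 (four of five consecutive points beyond the same 1σ limit) is satisfied at point 13.

rule 3 at point 13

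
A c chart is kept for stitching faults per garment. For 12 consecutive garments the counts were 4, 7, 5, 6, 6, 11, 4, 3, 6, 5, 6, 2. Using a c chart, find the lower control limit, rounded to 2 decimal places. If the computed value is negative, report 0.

c̄ = (4 + 7 + 5 + 6 + 6 + 11 + 4 + 3 + 6 + 5 + 6 + 2) / 12 = 65 / 12 = 5.4167
LCL = c̄ − 3√c̄ = 5.4167 − 3 × 2.3274 = -1.5655 → 0 (cannot be negative)

0.00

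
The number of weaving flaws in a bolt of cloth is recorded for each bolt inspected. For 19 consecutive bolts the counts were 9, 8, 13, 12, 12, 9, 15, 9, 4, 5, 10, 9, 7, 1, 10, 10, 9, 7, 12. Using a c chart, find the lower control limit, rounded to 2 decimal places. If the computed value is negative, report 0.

c̄ = (9 + 8 + 13 + 12 + 12 + 9 + 15 + 9 + 4 + 5 + 10 + 9 + 7 + 1 + 10 + 10 + 9 + 7 + 12) / 19 = 171 / 19 = 9.0000
LCL = c̄ − 3√c̄ = 9.0000 − 3 × 3.0000 = 0.0000

0.00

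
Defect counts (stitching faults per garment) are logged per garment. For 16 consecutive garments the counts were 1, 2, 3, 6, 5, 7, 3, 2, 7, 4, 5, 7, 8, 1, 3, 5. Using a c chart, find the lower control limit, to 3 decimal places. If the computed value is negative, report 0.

0.000

c̄ = (1 + 2 + 3 + 6 + 5 + 7 + 3 + 2 + 7 + 4 + 5 + 7 + 8 + 1 + 3 + 5) / 16 = 69 / 16 = 4.3125
LCL = c̄ − 3√c̄ = 4.3125 − 3 × 2.0767 = -1.9175 → 0 (cannot be negative)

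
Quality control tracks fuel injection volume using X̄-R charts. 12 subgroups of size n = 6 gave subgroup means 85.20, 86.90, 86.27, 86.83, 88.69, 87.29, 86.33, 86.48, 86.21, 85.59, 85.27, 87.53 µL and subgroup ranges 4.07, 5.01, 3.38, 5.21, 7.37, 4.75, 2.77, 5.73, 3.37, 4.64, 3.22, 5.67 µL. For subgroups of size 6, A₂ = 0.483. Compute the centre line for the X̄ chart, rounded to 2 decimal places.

X̄̄ = (85.20 + 86.90 + 86.27 + 86.83 + 88.69 + 87.29 + 86.33 + 86.48 + 86.21 + 85.59 + 85.27 + 87.53) / 12 = 1038.5900 / 12 = 86.5492
CL = X̄̄ = 86.5492

86.55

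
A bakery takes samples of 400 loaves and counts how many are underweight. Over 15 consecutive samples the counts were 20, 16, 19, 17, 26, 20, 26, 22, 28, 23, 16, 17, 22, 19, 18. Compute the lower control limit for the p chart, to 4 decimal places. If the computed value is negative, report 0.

0.0183

p̄ = Σdᵢ / (k·n) = 309 / (15 × 400) = 0.05150
LCL = p̄ − 3·√(p̄(1−p̄)/n) = 0.05150 − 3 × 0.01105 = 0.01835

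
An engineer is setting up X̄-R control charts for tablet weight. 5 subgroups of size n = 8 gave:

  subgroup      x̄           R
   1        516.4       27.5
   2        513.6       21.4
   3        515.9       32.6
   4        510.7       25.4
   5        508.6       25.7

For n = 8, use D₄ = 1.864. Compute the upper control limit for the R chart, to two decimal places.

R̄ = (27.5 + 21.4 + 32.6 + 25.4 + 25.7) / 5 = 132.6000 / 5 = 26.5200
UCL_R = D₄·R̄ = 1.864 × 26.5200 = 49.4333

49.43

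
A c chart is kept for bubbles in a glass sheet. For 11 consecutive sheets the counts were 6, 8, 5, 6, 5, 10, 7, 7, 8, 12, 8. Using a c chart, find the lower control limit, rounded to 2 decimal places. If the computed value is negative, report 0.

c̄ = (6 + 8 + 5 + 6 + 5 + 10 + 7 + 7 + 8 + 12 + 8) / 11 = 82 / 11 = 7.4545
LCL = c̄ − 3√c̄ = 7.4545 − 3 × 2.7303 = -0.7364 → 0 (cannot be negative)

0.00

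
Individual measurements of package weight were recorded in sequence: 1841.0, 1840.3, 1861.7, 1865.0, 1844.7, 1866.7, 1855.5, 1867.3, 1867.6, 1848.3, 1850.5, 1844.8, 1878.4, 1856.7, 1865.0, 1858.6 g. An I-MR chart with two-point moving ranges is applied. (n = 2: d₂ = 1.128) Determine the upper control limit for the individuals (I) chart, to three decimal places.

1890.375

X̄ = (1841.0 + 1840.3 + 1861.7 + 1865.0 + 1844.7 + 1866.7 + 1855.5 + 1867.3 + 1867.6 + 1848.3 + 1850.5 + 1844.8 + 1878.4 + 1856.7 + 1865.0 + 1858.6) / 16 = 1857.0062
Moving ranges: 0.7, 21.4, 3.3, 20.3, 22.0, 11.2, 11.8, 0.3, 19.3, 2.2, 5.7, 33.6, 21.7, 8.3, 6.4; M̄R̄ = 188.2000 / 15 = 12.5467
UCL = X̄ + 3·M̄R̄/d₂ = 1857.0062 + 3 × 12.5467 / 1.128 = 1890.3750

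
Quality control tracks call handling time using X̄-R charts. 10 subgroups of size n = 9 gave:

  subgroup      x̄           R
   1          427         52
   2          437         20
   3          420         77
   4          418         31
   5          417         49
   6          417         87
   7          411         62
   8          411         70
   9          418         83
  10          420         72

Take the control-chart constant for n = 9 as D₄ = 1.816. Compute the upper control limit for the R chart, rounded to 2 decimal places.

109.50

R̄ = (52 + 20 + 77 + 31 + 49 + 87 + 62 + 70 + 83 + 72) / 10 = 603.0000 / 10 = 60.3000
UCL_R = D₄·R̄ = 1.816 × 60.3000 = 109.5048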